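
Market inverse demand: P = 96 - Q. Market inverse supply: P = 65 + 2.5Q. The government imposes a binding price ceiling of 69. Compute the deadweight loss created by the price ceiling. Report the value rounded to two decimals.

92.17

Without the control, 96 - Q = 65 + 2.5Q so Q* = 8.8571 and P* = 87.1429.
At the ceiling price 69, quantity supplied is (69 - 65)/2.5 = 1.6; supply is the short side, so Q = 1.6 trades at P = 69.
At Q = 1.6 the demand price is 94.4 and the supply price is 69. Deadweight loss is the triangle between the curves from 1.6 to 8.8571: (1/2)(94.4 - 69)(8.8571 - 1.6) = 92.1657.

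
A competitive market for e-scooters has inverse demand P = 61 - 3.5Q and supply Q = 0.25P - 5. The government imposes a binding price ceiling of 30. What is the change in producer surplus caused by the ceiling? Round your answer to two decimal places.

Rewriting supply in inverse form: P = 20 + 4Q.
Free-market equilibrium: 61 - 3.5Q = 20 + 4Q gives Q* = 5.4667, P* = 41.8667.
At P = 30, sellers supply (30 - 20)/4 = 2.5 while buyers want more, so the quantity traded is 2.5 at price 30.
PS goes from (1/2)(5.4667)(21.8667) = 59.7689 to 12.5 (computed as (30 - 20)(2.5) - (1/2)(4)(2.5)^2), a change of -47.2689.

-47.27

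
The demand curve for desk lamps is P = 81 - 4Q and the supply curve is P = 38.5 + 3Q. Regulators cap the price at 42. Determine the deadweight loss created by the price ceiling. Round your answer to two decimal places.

84.20

Without the control, 81 - 4Q = 38.5 + 3Q so Q* = 6.0714 and P* = 56.7143.
At the ceiling price 42, quantity supplied is (42 - 38.5)/3 = 1.1667; supply is the short side, so Q = 1.1667 trades at P = 42.
The lost-trades triangle has base Q* - 1.1667 = 4.9048 and height equal to the gap between the curves at Q = 1.1667, which is 76.3333 - 42 = 34.3333. DWL = (1/2)(4.9048)(34.3333) = 84.1984.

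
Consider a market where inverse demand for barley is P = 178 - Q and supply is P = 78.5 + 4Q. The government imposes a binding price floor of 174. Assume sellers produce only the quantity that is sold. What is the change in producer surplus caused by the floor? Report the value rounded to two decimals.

-442.02

Free-market equilibrium: 178 - Q = 78.5 + 4Q gives Q* = 19.9, P* = 158.1.
At P = 174, buyers demand (178 - 174)/1 = 4 while sellers would supply more, so the quantity traded is 4 at price 174.
PS goes from (1/2)(19.9)(79.6) = 792.02 to 350 (computed as (174 - 78.5)(4) - (1/2)(4)(4)^2), a change of -442.02.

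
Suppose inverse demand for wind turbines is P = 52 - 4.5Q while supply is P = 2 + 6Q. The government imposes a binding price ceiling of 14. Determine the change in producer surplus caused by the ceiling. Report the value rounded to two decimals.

Free-market equilibrium: 52 - 4.5Q = 2 + 6Q gives Q* = 4.7619, P* = 30.5714.
At the ceiling price 14, quantity supplied is (14 - 2)/6 = 2; supply is the short side, so Q = 2 trades at P = 14.
PS goes from (1/2)(4.7619)(28.5714) = 68.0272 to 12 (computed as (14 - 2)(2) - (1/2)(6)(2)^2), a change of -56.0272.

-56.03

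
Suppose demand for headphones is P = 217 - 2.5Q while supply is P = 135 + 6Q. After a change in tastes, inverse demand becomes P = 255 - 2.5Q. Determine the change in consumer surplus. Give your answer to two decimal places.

132.80

Initial equilibrium: Q_0 = 9.6471, P_0 = 192.8824; CS_0 = (1/2)(9.6471)(24.1176) = 116.3322, PS_0 = (1/2)(9.6471)(57.8824) = 279.1972.
New equilibrium: 255 - 2.5Q = 135 + 6Q gives Q_1 = 14.1176, P_1 = 219.7059; CS_1 = 249.1349, PS_1 = 597.9239.
Change in consumer surplus = 249.1349 - 116.3322 = 132.8028.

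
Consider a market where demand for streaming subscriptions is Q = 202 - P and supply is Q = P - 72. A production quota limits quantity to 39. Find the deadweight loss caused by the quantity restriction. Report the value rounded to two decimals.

676.00

Rewriting demand in inverse form: P = 202 - Q.
Rewriting supply in inverse form: P = 72 + Q.
Unrestricted equilibrium: Q* = (202 - 72)/(1 + 1) = 65.
At Q = 39 the demand price is 202 - (39) = 163 and the supply price is 72 + (39) = 111.
Deadweight loss is the triangle between the curves from 39 to 65: (1/2)(163 - 111)(65 - 39) = 676.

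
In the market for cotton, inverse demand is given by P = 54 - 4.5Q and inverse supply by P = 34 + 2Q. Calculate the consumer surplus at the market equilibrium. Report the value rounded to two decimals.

21.30

Setting demand equal to supply, 20 = 6.5Q, so Q* = 3.0769 and P* = 40.1538.
The demand choke price is 54, so CS = (1/2)(Q*)(54 - P*) = (1/2)(3.0769)(13.8462) = 21.3018.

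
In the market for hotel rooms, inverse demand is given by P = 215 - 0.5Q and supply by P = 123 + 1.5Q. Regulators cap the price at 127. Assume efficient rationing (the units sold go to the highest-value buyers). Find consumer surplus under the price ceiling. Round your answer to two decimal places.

232.89

Free-market equilibrium: 215 - 0.5Q = 123 + 1.5Q gives Q* = 46, P* = 192.
At the ceiling price 127, quantity supplied is (127 - 123)/1.5 = 2.6667; supply is the short side, so Q = 2.6667 trades at P = 127.
The demand price at Q = 2.6667 is 213.6667. CS is the trapezoid between demand and 127 over [0, 2.6667]: (1/2)[(215 - 127) + (213.6667 - 127)](2.6667) = 232.8889.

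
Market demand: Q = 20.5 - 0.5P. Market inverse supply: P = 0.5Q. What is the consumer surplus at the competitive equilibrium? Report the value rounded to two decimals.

Rewriting demand in inverse form: P = 41 - 2Q.
Equilibrium: 41 - 2Q = 0.5Q, so Q* = 16.4 and P* = 8.2.
CS is the area between the demand curve and P* from 0 to Q*: (1/2)(16.4)(32.8) = 268.96.

268.96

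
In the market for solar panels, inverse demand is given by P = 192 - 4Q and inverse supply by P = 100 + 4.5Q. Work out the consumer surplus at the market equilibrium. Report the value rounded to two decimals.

234.30

Set 192 - 4Q = 100 + 4.5Q, which gives 92 = 8.5Q, so Q* = 10.8235 and P* = 192 - 4(10.8235) = 148.7059.
The demand choke price is 192, so CS = (1/2)(Q*)(192 - P*) = (1/2)(10.8235)(43.2941) = 234.2976.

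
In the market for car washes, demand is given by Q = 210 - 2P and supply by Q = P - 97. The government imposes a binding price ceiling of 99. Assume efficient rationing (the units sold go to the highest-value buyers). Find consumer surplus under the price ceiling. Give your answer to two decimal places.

11.00

Rewriting demand in inverse form: P = 105 - 0.5Q.
Rewriting supply in inverse form: P = 97 + Q.
Free-market equilibrium: 105 - 0.5Q = 97 + Q gives Q* = 5.3333, P* = 102.3333.
At P = 99, sellers supply (99 - 97)/1 = 2 while buyers want more, so the quantity traded is 2 at price 99.
The demand price at Q = 2 is 104. CS is the trapezoid between demand and 99 over [0, 2]: (1/2)[(105 - 99) + (104 - 99)](2) = 11.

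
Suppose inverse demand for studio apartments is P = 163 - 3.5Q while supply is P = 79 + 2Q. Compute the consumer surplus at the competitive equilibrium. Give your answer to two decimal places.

Set 163 - 3.5Q = 79 + 2Q, which gives 84 = 5.5Q, so Q* = 15.2727 and P* = 163 - 3.5(15.2727) = 109.5455.
The demand choke price is 163, so CS = (1/2)(Q*)(163 - P*) = (1/2)(15.2727)(53.4545) = 408.1983.

408.20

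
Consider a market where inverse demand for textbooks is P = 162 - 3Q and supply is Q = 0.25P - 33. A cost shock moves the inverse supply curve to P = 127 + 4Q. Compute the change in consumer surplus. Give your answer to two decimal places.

Rewriting supply in inverse form: P = 132 + 4Q.
Initial equilibrium: Q_0 = 4.2857, P_0 = 149.1429; CS_0 = (1/2)(4.2857)(12.8571) = 27.551, PS_0 = (1/2)(4.2857)(17.1429) = 36.7347.
New equilibrium: 162 - 3Q = 127 + 4Q gives Q_1 = 5, P_1 = 147; CS_1 = 37.5, PS_1 = 50.
Change in consumer surplus = 37.5 - 27.551 = 9.949.

9.95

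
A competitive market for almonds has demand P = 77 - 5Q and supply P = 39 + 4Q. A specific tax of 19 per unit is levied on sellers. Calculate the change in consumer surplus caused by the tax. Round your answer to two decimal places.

-33.43

Pre-tax equilibrium: 77 - 5Q = 39 + 4Q gives Q* = 4.2222, P* = 55.8889.
With the tax, sellers need 19 more per unit: 77 - 5Q = 39 + 4Q + 19, so Q_t = 2.1111. Buyers pay P_b = 66.4444; sellers receive P_s = P_b - 19 = 47.4444.
Consumers lose the trapezoid between P* and P_b out to Q_t plus the triangle from Q_t to Q*: change in CS = 11.142 - 44.5679 = -33.4259.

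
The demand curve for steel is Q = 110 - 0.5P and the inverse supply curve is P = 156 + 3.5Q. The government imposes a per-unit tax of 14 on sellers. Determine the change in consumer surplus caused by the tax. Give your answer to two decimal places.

-52.76

Rewriting demand in inverse form: P = 220 - 2Q.
Pre-tax equilibrium: 220 - 2Q = 156 + 3.5Q gives Q* = 11.6364, P* = 196.7273.
A tax on sellers shifts supply up by 14: 220 - 2Q = 156 + 3.5Q + 14, so Q_t = 9.0909. Buyers pay P_b = 201.8182; sellers receive P_s = P_b - 14 = 187.8182.
Consumers lose the trapezoid between P* and P_b out to Q_t plus the triangle from Q_t to Q*: change in CS = 82.6446 - 135.405 = -52.7603.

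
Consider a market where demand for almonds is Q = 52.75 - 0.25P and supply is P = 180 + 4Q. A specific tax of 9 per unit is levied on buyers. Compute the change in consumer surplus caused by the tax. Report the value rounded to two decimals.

-14.91

Rewriting demand in inverse form: P = 211 - 4Q.
Pre-tax equilibrium: 211 - 4Q = 180 + 4Q gives Q* = 3.875, P* = 195.5.
A tax on buyers shifts demand down by 9: (211 - 9) - 4Q = 180 + 4Q, so Q_t = 2.75. Buyers pay P_b = 200; sellers receive P_s = P_b - 9 = 191.
CS falls from (1/2)(3.875)(15.5) = 30.0312 to (1/2)(2.75)(11) = 15.125, a change of -14.9062.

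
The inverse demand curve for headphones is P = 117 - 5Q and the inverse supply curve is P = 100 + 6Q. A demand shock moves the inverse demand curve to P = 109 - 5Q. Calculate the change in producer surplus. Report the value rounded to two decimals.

Initial equilibrium: Q_0 = 1.5455, P_0 = 109.2727; CS_0 = (1/2)(1.5455)(7.7273) = 5.9711, PS_0 = (1/2)(1.5455)(9.2727) = 7.1653.
New equilibrium: 109 - 5Q = 100 + 6Q gives Q_1 = 0.8182, P_1 = 104.9091; CS_1 = 1.6736, PS_1 = 2.0083.
Change in producer surplus = 2.0083 - 7.1653 = -5.157.

-5.16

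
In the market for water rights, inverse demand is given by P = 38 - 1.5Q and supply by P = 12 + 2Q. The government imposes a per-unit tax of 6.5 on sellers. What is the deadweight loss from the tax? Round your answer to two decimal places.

Pre-tax equilibrium: 38 - 1.5Q = 12 + 2Q gives Q* = 7.4286, P* = 26.8571.
A tax on sellers shifts supply up by 6.5: 38 - 1.5Q = 12 + 2Q + 6.5, so Q_t = 5.5714. Buyers pay P_b = 29.6429; sellers receive P_s = P_b - 6.5 = 23.1429.
The welfare triangle lost has base Q* - Q_t = 1.8571 and height t = 6.5, so DWL = (1/2)(1.8571)(6.5) = 6.0357.

6.04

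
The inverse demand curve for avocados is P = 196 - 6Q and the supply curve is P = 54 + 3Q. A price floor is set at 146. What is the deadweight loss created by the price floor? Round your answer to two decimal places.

249.39

Free-market equilibrium: 196 - 6Q = 54 + 3Q gives Q* = 15.7778, P* = 101.3333.
At P = 146, buyers demand (196 - 146)/6 = 8.3333 while sellers would supply more, so the quantity traded is 8.3333 at price 146.
At Q = 8.3333 the demand price is 146 and the supply price is 79. Deadweight loss is the triangle between the curves from 8.3333 to 15.7778: (1/2)(146 - 79)(15.7778 - 8.3333) = 249.3889.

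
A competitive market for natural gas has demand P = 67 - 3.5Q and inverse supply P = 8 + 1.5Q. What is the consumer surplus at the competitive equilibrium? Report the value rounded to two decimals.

243.67

Set 67 - 3.5Q = 8 + 1.5Q, which gives 59 = 5Q, so Q* = 11.8 and P* = 67 - 3.5(11.8) = 25.7.
The demand choke price is 67, so CS = (1/2)(Q*)(67 - P*) = (1/2)(11.8)(41.3) = 243.67.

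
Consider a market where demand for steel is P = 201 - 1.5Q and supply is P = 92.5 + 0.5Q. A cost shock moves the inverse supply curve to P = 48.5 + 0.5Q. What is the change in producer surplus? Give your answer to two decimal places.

717.75

Initial equilibrium: Q_0 = 54.25, P_0 = 119.625; CS_0 = (1/2)(54.25)(81.375) = 2207.2969, PS_0 = (1/2)(54.25)(27.125) = 735.7656.
New equilibrium: 201 - 1.5Q = 48.5 + 0.5Q gives Q_1 = 76.25, P_1 = 86.625; CS_1 = 4360.5469, PS_1 = 1453.5156.
Change in producer surplus = 1453.5156 - 735.7656 = 717.75.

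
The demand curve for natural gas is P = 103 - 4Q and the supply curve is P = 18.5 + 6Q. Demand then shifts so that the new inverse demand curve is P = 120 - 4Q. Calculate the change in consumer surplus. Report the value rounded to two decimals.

63.24

Initial equilibrium: Q_0 = 8.45, P_0 = 69.2; CS_0 = (1/2)(8.45)(33.8) = 142.805, PS_0 = (1/2)(8.45)(50.7) = 214.2075.
New equilibrium: 120 - 4Q = 18.5 + 6Q gives Q_1 = 10.15, P_1 = 79.4; CS_1 = 206.045, PS_1 = 309.0675.
Change in consumer surplus = 206.045 - 142.805 = 63.24.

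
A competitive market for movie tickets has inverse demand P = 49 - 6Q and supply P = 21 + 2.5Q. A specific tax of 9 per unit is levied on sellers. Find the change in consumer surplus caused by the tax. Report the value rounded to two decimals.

-17.56

Pre-tax equilibrium: 49 - 6Q = 21 + 2.5Q gives Q* = 3.2941, P* = 29.2353.
A tax on sellers shifts supply up by 9: 49 - 6Q = 21 + 2.5Q + 9, so Q_t = 2.2353. Buyers pay P_b = 35.5882; sellers receive P_s = P_b - 9 = 26.5882.
Consumers lose the trapezoid between P* and P_b out to Q_t plus the triangle from Q_t to Q*: change in CS = 14.9896 - 32.5536 = -17.564.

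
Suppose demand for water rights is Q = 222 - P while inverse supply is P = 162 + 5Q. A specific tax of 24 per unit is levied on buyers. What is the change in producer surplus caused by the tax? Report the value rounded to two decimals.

-160.00

Rewriting demand in inverse form: P = 222 - Q.
Pre-tax equilibrium: 222 - Q = 162 + 5Q gives Q* = 10, P* = 212.
A tax on buyers shifts demand down by 24: (222 - 24) - Q = 162 + 5Q, so Q_t = 6. Buyers pay P_b = 216; sellers receive P_s = P_b - 24 = 192.
PS falls from (1/2)(10)(50) = 250 to (1/2)(6)(30) = 90, a change of -160.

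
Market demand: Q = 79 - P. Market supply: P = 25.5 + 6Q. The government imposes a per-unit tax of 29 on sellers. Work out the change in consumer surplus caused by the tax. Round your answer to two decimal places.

-23.08

Rewriting demand in inverse form: P = 79 - Q.
Pre-tax equilibrium: 79 - Q = 25.5 + 6Q gives Q* = 7.6429, P* = 71.3571.
A tax on sellers shifts supply up by 29: 79 - Q = 25.5 + 6Q + 29, so Q_t = 3.5. Buyers pay P_b = 75.5; sellers receive P_s = P_b - 29 = 46.5.
CS falls from (1/2)(7.6429)(7.6429) = 29.2066 to (1/2)(3.5)(3.5) = 6.125, a change of -23.0816.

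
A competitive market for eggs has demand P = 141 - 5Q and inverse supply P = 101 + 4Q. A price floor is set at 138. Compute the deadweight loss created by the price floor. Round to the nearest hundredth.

Free-market equilibrium: 141 - 5Q = 101 + 4Q gives Q* = 4.4444, P* = 118.7778.
At P = 138, buyers demand (141 - 138)/5 = 0.6 while sellers would supply more, so the quantity traded is 0.6 at price 138.
At Q = 0.6 the demand price is 138 and the supply price is 103.4. Deadweight loss is the triangle between the curves from 0.6 to 4.4444: (1/2)(138 - 103.4)(4.4444 - 0.6) = 66.5089.

66.51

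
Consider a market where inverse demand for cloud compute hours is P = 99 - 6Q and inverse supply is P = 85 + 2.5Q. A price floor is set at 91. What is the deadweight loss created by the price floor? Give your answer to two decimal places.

0.42

Free-market equilibrium: 99 - 6Q = 85 + 2.5Q gives Q* = 1.6471, P* = 89.1176.
At the floor price 91, quantity demanded is (99 - 91)/6 = 1.3333; demand is the short side, so Q = 1.3333 trades at P = 91.
At Q = 1.3333 the demand price is 91 and the supply price is 88.3333. Deadweight loss is the triangle between the curves from 1.3333 to 1.6471: (1/2)(91 - 88.3333)(1.6471 - 1.3333) = 0.4183.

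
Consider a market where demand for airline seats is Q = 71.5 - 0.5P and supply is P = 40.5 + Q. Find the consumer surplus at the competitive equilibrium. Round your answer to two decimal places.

Rewriting demand in inverse form: P = 143 - 2Q.
Setting demand equal to supply, 102.5 = 3Q, so Q* = 34.1667 and P* = 74.6667.
Consumer surplus is the triangle under demand above P*: (1/2)(34.1667)(143 - 74.6667) = (1/2)(34.1667)(68.3333) = 1167.3611.

1167.36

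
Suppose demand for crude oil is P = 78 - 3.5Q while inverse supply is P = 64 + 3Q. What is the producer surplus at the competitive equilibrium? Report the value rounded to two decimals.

Equilibrium: 78 - 3.5Q = 64 + 3Q, so Q* = 2.1538 and P* = 70.4615.
PS is the area between P* and the supply curve from 0 to Q*: (1/2)(2.1538)(6.4615) = 6.9586.

6.96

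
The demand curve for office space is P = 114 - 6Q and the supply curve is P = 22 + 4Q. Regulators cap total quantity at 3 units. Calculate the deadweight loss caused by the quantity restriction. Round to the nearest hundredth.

Without the quota, 114 - 6Q = 22 + 4Q gives Q* = 9.2.
At Q = 3 the demand price is 114 - 6(3) = 96 and the supply price is 22 + 4(3) = 34.
DWL = (1/2)(gap between curves at 3) x (Q* - 3) = (1/2)(62)(6.2) = 192.2.

192.20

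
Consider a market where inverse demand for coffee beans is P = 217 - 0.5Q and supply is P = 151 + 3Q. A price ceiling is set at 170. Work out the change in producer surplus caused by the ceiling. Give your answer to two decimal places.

Without the control, 217 - 0.5Q = 151 + 3Q so Q* = 18.8571 and P* = 207.5714.
At P = 170, sellers supply (170 - 151)/3 = 6.3333 while buyers want more, so the quantity traded is 6.3333 at price 170.
PS goes from (1/2)(18.8571)(56.5714) = 533.3878 to 60.1667 (computed as (170 - 151)(6.3333) - (1/2)(3)(6.3333)^2), a change of -473.2211.

-473.22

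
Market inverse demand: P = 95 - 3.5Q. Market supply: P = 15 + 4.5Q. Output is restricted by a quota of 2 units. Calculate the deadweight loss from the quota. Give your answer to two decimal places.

256.00

Unrestricted equilibrium: Q* = (95 - 15)/(3.5 + 4.5) = 10.
At Q = 2 the demand price is 95 - 3.5(2) = 88 and the supply price is 15 + 4.5(2) = 24.
Deadweight loss is the triangle between the curves from 2 to 10: (1/2)(88 - 24)(10 - 2) = 256.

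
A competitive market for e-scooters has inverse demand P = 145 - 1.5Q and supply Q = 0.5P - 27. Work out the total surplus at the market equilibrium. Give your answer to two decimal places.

Rewriting supply in inverse form: P = 54 + 2Q.
Setting demand equal to supply, 91 = 3.5Q, so Q* = 26 and P* = 106.
CS = (1/2)(26)(39) = 507 and PS = (1/2)(26)(52) = 676, so total surplus = 1183.

1183.00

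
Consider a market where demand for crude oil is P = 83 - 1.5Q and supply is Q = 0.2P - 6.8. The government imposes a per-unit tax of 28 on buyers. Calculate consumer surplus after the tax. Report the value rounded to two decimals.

Rewriting supply in inverse form: P = 34 + 5Q.
Pre-tax equilibrium: 83 - 1.5Q = 34 + 5Q gives Q* = 7.5385, P* = 71.6923.
With the tax, buyers' net willingness to pay falls by 28: (83 - 28) - 1.5Q = 34 + 5Q, so Q_t = 3.2308. Buyers pay P_b = 78.1538; sellers receive P_s = P_b - 28 = 50.1538.
Consumer surplus is the triangle under demand above P_b: (1/2)(3.2308)(83 - 78.1538) = 7.8284.

7.83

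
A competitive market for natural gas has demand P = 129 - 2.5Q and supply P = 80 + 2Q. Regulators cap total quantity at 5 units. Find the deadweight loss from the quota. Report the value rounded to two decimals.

78.03

Without the quota, 129 - 2.5Q = 80 + 2Q gives Q* = 10.8889.
At Q = 5 the demand price is 129 - 2.5(5) = 116.5 and the supply price is 80 + 2(5) = 90.
DWL = (1/2)(gap between curves at 5) x (Q* - 5) = (1/2)(26.5)(5.8889) = 78.0278.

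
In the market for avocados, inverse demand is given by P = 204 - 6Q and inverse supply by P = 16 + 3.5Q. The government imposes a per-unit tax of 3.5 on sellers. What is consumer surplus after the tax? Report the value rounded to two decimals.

1131.53

Pre-tax equilibrium: 204 - 6Q = 16 + 3.5Q gives Q* = 19.7895, P* = 85.2632.
With the tax, sellers need 3.5 more per unit: 204 - 6Q = 16 + 3.5Q + 3.5, so Q_t = 19.4211. Buyers pay P_b = 87.4737; sellers receive P_s = P_b - 3.5 = 83.9737.
CS = (1/2)(Q_t)(204 - P_b) = (1/2)(19.4211)(116.5263) = 1131.5319.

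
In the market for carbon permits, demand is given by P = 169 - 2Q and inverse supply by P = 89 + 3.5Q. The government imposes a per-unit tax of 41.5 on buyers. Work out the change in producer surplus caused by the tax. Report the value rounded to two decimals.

-284.50

Pre-tax equilibrium: 169 - 2Q = 89 + 3.5Q gives Q* = 14.5455, P* = 139.9091.
A tax on buyers shifts demand down by 41.5: (169 - 41.5) - 2Q = 89 + 3.5Q, so Q_t = 7. Buyers pay P_b = 155; sellers receive P_s = P_b - 41.5 = 113.5.
Producers lose the trapezoid between P_s and P* out to Q_t plus the triangle from Q_t to Q*: change in PS = 85.75 - 370.2479 = -284.4979.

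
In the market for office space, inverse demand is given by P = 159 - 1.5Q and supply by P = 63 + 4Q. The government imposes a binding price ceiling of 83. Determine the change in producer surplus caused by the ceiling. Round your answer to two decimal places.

Without the control, 159 - 1.5Q = 63 + 4Q so Q* = 17.4545 and P* = 132.8182.
At P = 83, sellers supply (83 - 63)/4 = 5 while buyers want more, so the quantity traded is 5 at price 83.
PS goes from (1/2)(17.4545)(69.8182) = 609.3223 to 50 (computed as (83 - 63)(5) - (1/2)(4)(5)^2), a change of -559.3223.

-559.32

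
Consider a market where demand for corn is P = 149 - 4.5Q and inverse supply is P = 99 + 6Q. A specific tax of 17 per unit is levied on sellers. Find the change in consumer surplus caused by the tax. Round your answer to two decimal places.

Without the tax, 149 - 4.5Q = 99 + 6Q so Q* = 4.7619 and P* = 127.5714.
A tax on sellers shifts supply up by 17: 149 - 4.5Q = 99 + 6Q + 17, so Q_t = 3.1429. Buyers pay P_b = 134.8571; sellers receive P_s = P_b - 17 = 117.8571.
CS falls from (1/2)(4.7619)(21.4286) = 51.0204 to (1/2)(3.1429)(14.1429) = 22.2245, a change of -28.7959.

-28.80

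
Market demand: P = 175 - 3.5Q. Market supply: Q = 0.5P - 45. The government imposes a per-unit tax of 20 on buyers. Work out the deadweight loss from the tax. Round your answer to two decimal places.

Rewriting supply in inverse form: P = 90 + 2Q.
Without the tax, 175 - 3.5Q = 90 + 2Q so Q* = 15.4545 and P* = 120.9091.
With the tax, buyers' net willingness to pay falls by 20: (175 - 20) - 3.5Q = 90 + 2Q, so Q_t = 11.8182. Buyers pay P_b = 133.6364; sellers receive P_s = P_b - 20 = 113.6364.
Deadweight loss is the triangle between the curves from Q_t to Q*: (1/2)(15.4545 - 11.8182)(20) = 36.3636.

36.36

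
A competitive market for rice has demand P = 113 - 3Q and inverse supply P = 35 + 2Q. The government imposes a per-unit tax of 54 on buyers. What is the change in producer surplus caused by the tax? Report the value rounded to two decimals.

Without the tax, 113 - 3Q = 35 + 2Q so Q* = 15.6 and P* = 66.2.
A tax on buyers shifts demand down by 54: (113 - 54) - 3Q = 35 + 2Q, so Q_t = 4.8. Buyers pay P_b = 98.6; sellers receive P_s = P_b - 54 = 44.6.
Producers lose the trapezoid between P_s and P* out to Q_t plus the triangle from Q_t to Q*: change in PS = 23.04 - 243.36 = -220.32.

-220.32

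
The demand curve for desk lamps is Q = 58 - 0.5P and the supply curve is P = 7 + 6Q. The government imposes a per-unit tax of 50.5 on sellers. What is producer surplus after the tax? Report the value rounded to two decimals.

160.42

Rewriting demand in inverse form: P = 116 - 2Q.
Pre-tax equilibrium: 116 - 2Q = 7 + 6Q gives Q* = 13.625, P* = 88.75.
A tax on sellers shifts supply up by 50.5: 116 - 2Q = 7 + 6Q + 50.5, so Q_t = 7.3125. Buyers pay P_b = 101.375; sellers receive P_s = P_b - 50.5 = 50.875.
Producer surplus is the triangle above supply below P_s: (1/2)(7.3125)(50.875 - 7) = 160.418.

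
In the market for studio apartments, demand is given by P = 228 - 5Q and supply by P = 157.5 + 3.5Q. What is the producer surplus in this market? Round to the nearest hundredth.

120.39

Setting demand equal to supply, 70.5 = 8.5Q, so Q* = 8.2941 and P* = 186.5294.
Producer surplus is the triangle above supply below P*: (1/2)(8.2941)(186.5294 - 157.5) = (1/2)(8.2941)(29.0294) = 120.3867.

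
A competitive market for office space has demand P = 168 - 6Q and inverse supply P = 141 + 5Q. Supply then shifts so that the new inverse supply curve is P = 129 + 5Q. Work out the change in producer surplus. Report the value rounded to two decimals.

Initial equilibrium: Q_0 = 2.4545, P_0 = 153.2727; CS_0 = (1/2)(2.4545)(14.7273) = 18.0744, PS_0 = (1/2)(2.4545)(12.2727) = 15.062.
New equilibrium: 168 - 6Q = 129 + 5Q gives Q_1 = 3.5455, P_1 = 146.7273; CS_1 = 37.7107, PS_1 = 31.4256.
Change in producer surplus = 31.4256 - 15.062 = 16.3636.

16.36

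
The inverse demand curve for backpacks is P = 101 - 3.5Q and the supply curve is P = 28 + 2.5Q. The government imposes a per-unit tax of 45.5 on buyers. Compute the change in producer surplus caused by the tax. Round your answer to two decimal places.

-158.78

Pre-tax equilibrium: 101 - 3.5Q = 28 + 2.5Q gives Q* = 12.1667, P* = 58.4167.
With the tax, buyers' net willingness to pay falls by 45.5: (101 - 45.5) - 3.5Q = 28 + 2.5Q, so Q_t = 4.5833. Buyers pay P_b = 84.9583; sellers receive P_s = P_b - 45.5 = 39.4583.
Producers lose the trapezoid between P_s and P* out to Q_t plus the triangle from Q_t to Q*: change in PS = 26.2587 - 185.0347 = -158.776.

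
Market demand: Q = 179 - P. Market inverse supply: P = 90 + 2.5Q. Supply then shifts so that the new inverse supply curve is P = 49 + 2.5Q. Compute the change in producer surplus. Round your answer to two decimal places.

Rewriting demand in inverse form: P = 179 - Q.
Initial equilibrium: Q_0 = 25.4286, P_0 = 153.5714; CS_0 = (1/2)(25.4286)(25.4286) = 323.3061, PS_0 = (1/2)(25.4286)(63.5714) = 808.2653.
New equilibrium: 179 - Q = 49 + 2.5Q gives Q_1 = 37.1429, P_1 = 141.8571; CS_1 = 689.7959, PS_1 = 1724.4898.
Change in producer surplus = 1724.4898 - 808.2653 = 916.2245.

916.22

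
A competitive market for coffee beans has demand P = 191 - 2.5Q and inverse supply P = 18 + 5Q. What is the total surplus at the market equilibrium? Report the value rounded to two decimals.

1995.27

Setting demand equal to supply, 173 = 7.5Q, so Q* = 23.0667 and P* = 133.3333.
Total surplus is the full triangle between the curves from 0 to Q*: (1/2)(23.0667)(191 - 18) = 1995.2667.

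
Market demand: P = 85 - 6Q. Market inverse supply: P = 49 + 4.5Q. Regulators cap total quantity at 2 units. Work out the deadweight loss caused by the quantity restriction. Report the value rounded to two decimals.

10.71

Without the quota, 85 - 6Q = 49 + 4.5Q gives Q* = 3.4286.
At Q = 2 the demand price is 85 - 6(2) = 73 and the supply price is 49 + 4.5(2) = 58.
Deadweight loss is the triangle between the curves from 2 to 3.4286: (1/2)(73 - 58)(3.4286 - 2) = 10.7143.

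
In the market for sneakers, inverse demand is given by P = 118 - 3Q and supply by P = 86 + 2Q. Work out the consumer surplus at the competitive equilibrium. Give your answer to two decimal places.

Setting demand equal to supply, 32 = 5Q, so Q* = 6.4 and P* = 98.8.
The demand choke price is 118, so CS = (1/2)(Q*)(118 - P*) = (1/2)(6.4)(19.2) = 61.44.

61.44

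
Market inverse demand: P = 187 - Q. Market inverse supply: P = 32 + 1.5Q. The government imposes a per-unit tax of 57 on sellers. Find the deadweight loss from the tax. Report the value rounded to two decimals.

649.80

Without the tax, 187 - Q = 32 + 1.5Q so Q* = 62 and P* = 125.
A tax on sellers shifts supply up by 57: 187 - Q = 32 + 1.5Q + 57, so Q_t = 39.2. Buyers pay P_b = 147.8; sellers receive P_s = P_b - 57 = 90.8.
The welfare triangle lost has base Q* - Q_t = 22.8 and height t = 57, so DWL = (1/2)(22.8)(57) = 649.8.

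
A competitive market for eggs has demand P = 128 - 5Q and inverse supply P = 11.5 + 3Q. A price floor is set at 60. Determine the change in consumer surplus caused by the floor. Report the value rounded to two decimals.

Free-market equilibrium: 128 - 5Q = 11.5 + 3Q gives Q* = 14.5625, P* = 55.1875.
At the floor price 60, quantity demanded is (128 - 60)/5 = 13.6; demand is the short side, so Q = 13.6 trades at P = 60.
CS goes from (1/2)(14.5625)(72.8125) = 530.166 to 462.4 (computed as (128 - 60)(13.6) - (1/2)(5)(13.6)^2), a change of -67.766.

-67.77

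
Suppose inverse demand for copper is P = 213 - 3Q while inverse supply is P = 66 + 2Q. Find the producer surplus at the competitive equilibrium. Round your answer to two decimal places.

864.36

Set 213 - 3Q = 66 + 2Q, which gives 147 = 5Q, so Q* = 29.4 and P* = 213 - 3(29.4) = 124.8.
Producer surplus is the triangle above supply below P*: (1/2)(29.4)(124.8 - 66) = (1/2)(29.4)(58.8) = 864.36.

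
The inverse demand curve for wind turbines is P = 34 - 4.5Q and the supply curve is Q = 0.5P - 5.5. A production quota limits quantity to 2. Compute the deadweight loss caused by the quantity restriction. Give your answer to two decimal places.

Rewriting supply in inverse form: P = 11 + 2Q.
Without the quota, 34 - 4.5Q = 11 + 2Q gives Q* = 3.5385.
At Q = 2 the demand price is 34 - 4.5(2) = 25 and the supply price is 11 + 2(2) = 15.
DWL = (1/2)(gap between curves at 2) x (Q* - 2) = (1/2)(10)(1.5385) = 7.6923.

7.69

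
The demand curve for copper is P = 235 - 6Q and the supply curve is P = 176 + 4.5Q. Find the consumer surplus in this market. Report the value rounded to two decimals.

Setting demand equal to supply, 59 = 10.5Q, so Q* = 5.619 and P* = 201.2857.
The demand choke price is 235, so CS = (1/2)(Q*)(235 - P*) = (1/2)(5.619)(33.7143) = 94.7211.

94.72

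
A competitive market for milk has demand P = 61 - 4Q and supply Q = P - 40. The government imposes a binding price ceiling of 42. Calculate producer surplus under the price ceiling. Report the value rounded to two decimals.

Rewriting supply in inverse form: P = 40 + Q.
Without the control, 61 - 4Q = 40 + Q so Q* = 4.2 and P* = 44.2.
At the ceiling price 42, quantity supplied is (42 - 40)/1 = 2; supply is the short side, so Q = 2 trades at P = 42.
PS is the triangle above supply below 42: (1/2)(2)(42 - 40) = 2.

2.00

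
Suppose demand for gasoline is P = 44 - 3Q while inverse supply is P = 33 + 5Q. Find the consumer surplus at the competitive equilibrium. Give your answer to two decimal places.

Setting demand equal to supply, 11 = 8Q, so Q* = 1.375 and P* = 39.875.
The demand choke price is 44, so CS = (1/2)(Q*)(44 - P*) = (1/2)(1.375)(4.125) = 2.8359.

2.84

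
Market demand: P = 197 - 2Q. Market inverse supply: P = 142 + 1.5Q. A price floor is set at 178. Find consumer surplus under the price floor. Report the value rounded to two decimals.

Without the control, 197 - 2Q = 142 + 1.5Q so Q* = 15.7143 and P* = 165.5714.
At P = 178, buyers demand (197 - 178)/2 = 9.5 while sellers would supply more, so the quantity traded is 9.5 at price 178.
CS is the triangle under demand above 178: (1/2)(9.5)(197 - 178) = 90.25.

90.25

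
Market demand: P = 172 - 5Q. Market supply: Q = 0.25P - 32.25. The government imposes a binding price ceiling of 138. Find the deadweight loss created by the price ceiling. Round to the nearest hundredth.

28.75

Rewriting supply in inverse form: P = 129 + 4Q.
Free-market equilibrium: 172 - 5Q = 129 + 4Q gives Q* = 4.7778, P* = 148.1111.
At the ceiling price 138, quantity supplied is (138 - 129)/4 = 2.25; supply is the short side, so Q = 2.25 trades at P = 138.
At Q = 2.25 the demand price is 160.75 and the supply price is 138. Deadweight loss is the triangle between the curves from 2.25 to 4.7778: (1/2)(160.75 - 138)(4.7778 - 2.25) = 28.7535.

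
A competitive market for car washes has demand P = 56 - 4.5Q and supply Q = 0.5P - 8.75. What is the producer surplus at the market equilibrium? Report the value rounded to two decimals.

Rewriting supply in inverse form: P = 17.5 + 2Q.
Equilibrium: 56 - 4.5Q = 17.5 + 2Q, so Q* = 5.9231 and P* = 29.3462.
Producer surplus is the triangle above supply below P*: (1/2)(5.9231)(29.3462 - 17.5) = (1/2)(5.9231)(11.8462) = 35.0828.

35.08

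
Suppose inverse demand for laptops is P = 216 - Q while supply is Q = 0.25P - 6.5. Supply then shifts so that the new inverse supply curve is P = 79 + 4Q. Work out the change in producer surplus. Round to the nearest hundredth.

Rewriting supply in inverse form: P = 26 + 4Q.
Initial equilibrium: Q_0 = 38, P_0 = 178; CS_0 = (1/2)(38)(38) = 722, PS_0 = (1/2)(38)(152) = 2888.
New equilibrium: 216 - Q = 79 + 4Q gives Q_1 = 27.4, P_1 = 188.6; CS_1 = 375.38, PS_1 = 1501.52.
Change in producer surplus = 1501.52 - 2888 = -1386.48.

-1386.48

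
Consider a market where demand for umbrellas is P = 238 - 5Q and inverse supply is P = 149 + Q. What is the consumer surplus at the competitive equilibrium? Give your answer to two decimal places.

Setting demand equal to supply, 89 = 6Q, so Q* = 14.8333 and P* = 163.8333.
The demand choke price is 238, so CS = (1/2)(Q*)(238 - P*) = (1/2)(14.8333)(74.1667) = 550.0694.

550.07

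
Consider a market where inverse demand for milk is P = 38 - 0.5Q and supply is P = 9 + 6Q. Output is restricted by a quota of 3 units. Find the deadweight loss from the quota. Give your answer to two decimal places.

6.94

Unrestricted equilibrium: Q* = (38 - 9)/(0.5 + 6) = 4.4615.
At Q = 3 the demand price is 38 - 0.5(3) = 36.5 and the supply price is 9 + 6(3) = 27.
Deadweight loss is the triangle between the curves from 3 to 4.4615: (1/2)(36.5 - 27)(4.4615 - 3) = 6.9423.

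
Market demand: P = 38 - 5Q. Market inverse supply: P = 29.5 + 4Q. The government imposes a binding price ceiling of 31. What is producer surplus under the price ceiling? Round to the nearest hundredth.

Free-market equilibrium: 38 - 5Q = 29.5 + 4Q gives Q* = 0.9444, P* = 33.2778.
At P = 31, sellers supply (31 - 29.5)/4 = 0.375 while buyers want more, so the quantity traded is 0.375 at price 31.
PS is the triangle above supply below 31: (1/2)(0.375)(31 - 29.5) = 0.2812.

0.28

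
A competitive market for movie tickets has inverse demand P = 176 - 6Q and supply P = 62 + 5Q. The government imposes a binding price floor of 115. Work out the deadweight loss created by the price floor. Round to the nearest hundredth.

0.21

Without the control, 176 - 6Q = 62 + 5Q so Q* = 10.3636 and P* = 113.8182.
At the floor price 115, quantity demanded is (176 - 115)/6 = 10.1667; demand is the short side, so Q = 10.1667 trades at P = 115.
At Q = 10.1667 the demand price is 115 and the supply price is 112.8333. Deadweight loss is the triangle between the curves from 10.1667 to 10.3636: (1/2)(115 - 112.8333)(10.3636 - 10.1667) = 0.2134.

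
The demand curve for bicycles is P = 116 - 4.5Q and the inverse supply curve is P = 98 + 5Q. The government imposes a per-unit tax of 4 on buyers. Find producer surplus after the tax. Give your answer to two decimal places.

Without the tax, 116 - 4.5Q = 98 + 5Q so Q* = 1.8947 and P* = 107.4737.
A tax on buyers shifts demand down by 4: (116 - 4) - 4.5Q = 98 + 5Q, so Q_t = 1.4737. Buyers pay P_b = 109.3684; sellers receive P_s = P_b - 4 = 105.3684.
PS = (1/2)(Q_t)(P_s - 98) = (1/2)(1.4737)(7.3684) = 5.4294.

5.43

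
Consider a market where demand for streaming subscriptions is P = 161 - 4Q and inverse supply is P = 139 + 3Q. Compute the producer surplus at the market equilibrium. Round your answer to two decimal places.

14.82

Setting demand equal to supply, 22 = 7Q, so Q* = 3.1429 and P* = 148.4286.
Producer surplus is the triangle above supply below P*: (1/2)(3.1429)(148.4286 - 139) = (1/2)(3.1429)(9.4286) = 14.8163.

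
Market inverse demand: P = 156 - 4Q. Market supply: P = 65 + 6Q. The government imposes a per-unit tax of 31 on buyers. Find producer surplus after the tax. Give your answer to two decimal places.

Pre-tax equilibrium: 156 - 4Q = 65 + 6Q gives Q* = 9.1, P* = 119.6.
With the tax, buyers' net willingness to pay falls by 31: (156 - 31) - 4Q = 65 + 6Q, so Q_t = 6. Buyers pay P_b = 132; sellers receive P_s = P_b - 31 = 101.
PS = (1/2)(Q_t)(P_s - 65) = (1/2)(6)(36) = 108.

108.00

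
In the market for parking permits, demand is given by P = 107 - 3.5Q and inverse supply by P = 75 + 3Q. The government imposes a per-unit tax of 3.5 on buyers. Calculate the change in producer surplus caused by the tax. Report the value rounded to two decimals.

Without the tax, 107 - 3.5Q = 75 + 3Q so Q* = 4.9231 and P* = 89.7692.
A tax on buyers shifts demand down by 3.5: (107 - 3.5) - 3.5Q = 75 + 3Q, so Q_t = 4.3846. Buyers pay P_b = 91.6538; sellers receive P_s = P_b - 3.5 = 88.1538.
Producers lose the trapezoid between P_s and P* out to Q_t plus the triangle from Q_t to Q*: change in PS = 28.8373 - 36.355 = -7.5178.

-7.52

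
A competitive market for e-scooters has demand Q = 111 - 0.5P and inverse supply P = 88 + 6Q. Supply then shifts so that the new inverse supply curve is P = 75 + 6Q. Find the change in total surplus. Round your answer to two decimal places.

Rewriting demand in inverse form: P = 222 - 2Q.
Initial equilibrium: Q_0 = 16.75, P_0 = 188.5; CS_0 = (1/2)(16.75)(33.5) = 280.5625, PS_0 = (1/2)(16.75)(100.5) = 841.6875.
New equilibrium: 222 - 2Q = 75 + 6Q gives Q_1 = 18.375, P_1 = 185.25; CS_1 = 337.6406, PS_1 = 1012.9219.
Change in total surplus = (337.6406 + 1012.9219) - (280.5625 + 841.6875) = 228.3125.

228.31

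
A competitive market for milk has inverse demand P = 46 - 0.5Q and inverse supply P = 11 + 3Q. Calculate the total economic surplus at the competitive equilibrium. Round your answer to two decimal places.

Set 46 - 0.5Q = 11 + 3Q, which gives 35 = 3.5Q, so Q* = 10 and P* = 46 - 0.5(10) = 41.
CS = (1/2)(10)(5) = 25 and PS = (1/2)(10)(30) = 150, so total surplus = 175.

175.00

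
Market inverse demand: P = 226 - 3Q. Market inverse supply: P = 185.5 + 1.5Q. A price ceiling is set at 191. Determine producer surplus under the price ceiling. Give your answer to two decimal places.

10.08

Without the control, 226 - 3Q = 185.5 + 1.5Q so Q* = 9 and P* = 199.
At P = 191, sellers supply (191 - 185.5)/1.5 = 3.6667 while buyers want more, so the quantity traded is 3.6667 at price 191.
PS is the triangle above supply below 191: (1/2)(3.6667)(191 - 185.5) = 10.0833.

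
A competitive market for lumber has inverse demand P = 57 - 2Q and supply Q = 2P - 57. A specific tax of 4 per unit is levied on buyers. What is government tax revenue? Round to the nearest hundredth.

39.20

Rewriting supply in inverse form: P = 28.5 + 0.5Q.
Pre-tax equilibrium: 57 - 2Q = 28.5 + 0.5Q gives Q* = 11.4, P* = 34.2.
With the tax, buyers' net willingness to pay falls by 4: (57 - 4) - 2Q = 28.5 + 0.5Q, so Q_t = 9.8. Buyers pay P_b = 37.4; sellers receive P_s = P_b - 4 = 33.4.
Revenue is the tax times quantity traded: 4 x 9.8 = 39.2.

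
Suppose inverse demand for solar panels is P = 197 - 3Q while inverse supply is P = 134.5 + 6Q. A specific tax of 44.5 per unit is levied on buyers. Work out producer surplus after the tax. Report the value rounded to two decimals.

Without the tax, 197 - 3Q = 134.5 + 6Q so Q* = 6.9444 and P* = 176.1667.
A tax on buyers shifts demand down by 44.5: (197 - 44.5) - 3Q = 134.5 + 6Q, so Q_t = 2. Buyers pay P_b = 191; sellers receive P_s = P_b - 44.5 = 146.5.
Producer surplus is the triangle above supply below P_s: (1/2)(2)(146.5 - 134.5) = 12.

12.00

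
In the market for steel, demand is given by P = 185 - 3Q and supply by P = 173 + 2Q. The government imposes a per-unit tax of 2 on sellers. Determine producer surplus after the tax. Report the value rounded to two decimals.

4.00

Without the tax, 185 - 3Q = 173 + 2Q so Q* = 2.4 and P* = 177.8.
With the tax, sellers need 2 more per unit: 185 - 3Q = 173 + 2Q + 2, so Q_t = 2. Buyers pay P_b = 179; sellers receive P_s = P_b - 2 = 177.
PS = (1/2)(Q_t)(P_s - 173) = (1/2)(2)(4) = 4.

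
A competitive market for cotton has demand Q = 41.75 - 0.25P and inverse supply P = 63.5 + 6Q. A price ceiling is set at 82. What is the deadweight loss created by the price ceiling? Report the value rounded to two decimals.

Rewriting demand in inverse form: P = 167 - 4Q.
Free-market equilibrium: 167 - 4Q = 63.5 + 6Q gives Q* = 10.35, P* = 125.6.
At the ceiling price 82, quantity supplied is (82 - 63.5)/6 = 3.0833; supply is the short side, so Q = 3.0833 trades at P = 82.
At Q = 3.0833 the demand price is 154.6667 and the supply price is 82. Deadweight loss is the triangle between the curves from 3.0833 to 10.35: (1/2)(154.6667 - 82)(10.35 - 3.0833) = 264.0222.

264.02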